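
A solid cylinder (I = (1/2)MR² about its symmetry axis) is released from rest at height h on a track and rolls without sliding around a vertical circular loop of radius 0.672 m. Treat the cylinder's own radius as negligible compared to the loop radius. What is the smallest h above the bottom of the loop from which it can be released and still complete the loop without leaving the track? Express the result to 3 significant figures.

h_min ≈ 1.85 m

With I = (1/2)MR², the ratio k = I/(MR²) is 0.5.
At the top of the loop, the minimum-contact condition is Mg = Mv_top²/r, so v_top² = gr.
With ω = v/R, the kinetic energy at speed v is ½(1+k)Mv² = (3/4)Mv².
Energy conservation from release (height h) to the top (height 2r): Mgh = Mg(2r) + (3/4)M·gr.
Thus h_min = 2r + (1+k)r/2 = r(2 + 1.5/2) = 0.672 × 2.75 ≈ 1.85 m.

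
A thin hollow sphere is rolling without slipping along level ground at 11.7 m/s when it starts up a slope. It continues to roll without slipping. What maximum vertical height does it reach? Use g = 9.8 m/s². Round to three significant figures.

h ≈ 11.6 m

With I = (2/3)MR², the ratio k = I/(MR²) is 2/3.
Rolling without slipping gives ω = v/R, so the total kinetic energy is ½Mv² + ½Iω² = ½(1+k)Mv² = (5/6)Mv².
At the top the kinetic energy is zero, so (5/6)Mv₀² = Mgh.
Thus h = (1+k)v₀²/(2g) = 1.667 × 11.7² / (2 × 9.8) ≈ 11.6 m.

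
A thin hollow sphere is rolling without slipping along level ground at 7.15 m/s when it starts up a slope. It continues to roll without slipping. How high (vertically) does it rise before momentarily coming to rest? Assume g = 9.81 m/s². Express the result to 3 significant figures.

Here I = (2/3)MR², so the shape factor k = I/(MR²) = 2/3.
The rolling condition ω = v/R makes the rotational term ½I(v/R)² = ½kMv², so KE_total = ½(1+k)Mv² = (5/6)Mv².
All of this converts to potential energy at the highest point: (5/6)Mv₀² = Mgh.
Thus h = (1+k)v₀²/(2g) = 1.667 × 7.15² / (2 × 9.81) ≈ 4.34 m.

h ≈ 4.34 m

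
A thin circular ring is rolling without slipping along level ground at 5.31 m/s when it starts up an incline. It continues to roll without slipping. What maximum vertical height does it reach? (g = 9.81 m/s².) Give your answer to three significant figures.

h ≈ 2.87 m

The moment of inertia is MR², giving k ≡ I/(MR²) = 1.
Pure rolling means v = ωR; then KE = ½Mv² + ½I(v/R)² = ½(1+k)Mv² = Mv².
At the top the kinetic energy is zero, so Mv₀² = Mgh.
Thus h = (1+k)v₀²/(2g) = 2 × 5.31² / (2 × 9.81) ≈ 2.87 m.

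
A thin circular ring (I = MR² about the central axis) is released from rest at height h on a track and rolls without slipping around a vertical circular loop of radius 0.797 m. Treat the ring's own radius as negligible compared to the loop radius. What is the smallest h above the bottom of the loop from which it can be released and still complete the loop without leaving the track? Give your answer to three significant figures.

For this body I = MR², i.e. k = I/(MR²) = 1.
At the top of the loop, the minimum-contact condition is Mg = Mv_top²/r, so v_top² = gr.
With ω = v/R, the kinetic energy at speed v is ½(1+k)Mv² = Mv².
Energy conservation from release (height h) to the top (height 2r): Mgh = Mg(2r) + M·gr.
Thus h_min = 2r + (1+k)r/2 = r(2 + 2/2) = 0.797 × 3 ≈ 2.39 m.

h_min ≈ 2.39 m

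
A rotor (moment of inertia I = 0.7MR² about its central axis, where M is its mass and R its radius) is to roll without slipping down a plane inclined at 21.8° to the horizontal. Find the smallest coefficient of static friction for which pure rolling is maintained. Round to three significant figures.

Here I = 0.7MR², so the shape factor k = I/(MR²) = 0.7.
Newton's second law down the slope: Mg sinθ − f = Ma. The torque equation fR = Iα (with α = a/R) gives f = kMa.
These give a = g sinθ/(1+k) and the required friction f = kMg sinθ/(1+k).
The normal force is N = Mg cosθ, so μ_min = f/N = k tanθ/(1+k).
μ_min = 0.7 × tan21.8° / 1.7 ≈ 0.165.

μ_min ≈ 0.165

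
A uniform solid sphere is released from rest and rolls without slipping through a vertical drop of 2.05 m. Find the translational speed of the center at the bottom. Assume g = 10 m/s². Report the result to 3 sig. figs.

With I = (2/5)MR², the ratio k = I/(MR²) is 0.4.
Since it rolls without slipping, ω = v/R and KE = ½Mv² + ½Iω² = ½(1+k)Mv² = (7/10)Mv².
Energy conservation: Mgh = (7/10)Mv², so v = √(2gh/(1+k)) = √(2 × 10 × 2.05 / 1.4) ≈ 5.41 m/s.

v ≈ 5.41 m/s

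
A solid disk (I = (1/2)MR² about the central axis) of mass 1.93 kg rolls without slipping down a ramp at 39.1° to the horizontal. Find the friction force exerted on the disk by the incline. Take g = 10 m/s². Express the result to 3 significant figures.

f ≈ 4.06 N

For this body I = (1/2)MR², i.e. k = I/(MR²) = 0.5.
Along the incline Mg sinθ − f = Ma, and torque about the center fR = Iα = kMR²(a/R) gives f = kMa.
Combining, a = g sinθ/(1+k) and f = kMa = kMg sinθ/(1+k).
f = 0.5 × 1.93 × 10 × sin39.1° / 1.5 ≈ 4.06 N.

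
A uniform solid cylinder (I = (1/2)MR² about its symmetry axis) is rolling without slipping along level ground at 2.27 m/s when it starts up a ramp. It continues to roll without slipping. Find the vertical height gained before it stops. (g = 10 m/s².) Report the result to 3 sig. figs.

Here I = (1/2)MR², so the shape factor k = I/(MR²) = 0.5.
Pure rolling means v = ωR; then KE = ½Mv² + ½I(v/R)² = ½(1+k)Mv² = (3/4)Mv².
All of this converts to potential energy at the highest point: (3/4)Mv₀² = Mgh.
Thus h = (1+k)v₀²/(2g) = 1.5 × 2.27² / (2 × 10) ≈ 0.386 m.

h ≈ 0.386 m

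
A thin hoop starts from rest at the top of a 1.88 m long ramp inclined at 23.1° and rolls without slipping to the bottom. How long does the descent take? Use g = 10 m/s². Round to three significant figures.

For this body I = MR², i.e. k = I/(MR²) = 1.
Newton's second law down the slope: Mg sinθ − f = Ma. The torque equation fR = Iα (with α = a/R) gives f = kMa.
Hence a = g sinθ/(1+k) = 10×sin23.1°/2 = 1.962 m/s².
Starting from rest, L = ½at², so t = √(2L/a) = √(2×1.88/1.962) ≈ 1.38 s.

t ≈ 1.38 s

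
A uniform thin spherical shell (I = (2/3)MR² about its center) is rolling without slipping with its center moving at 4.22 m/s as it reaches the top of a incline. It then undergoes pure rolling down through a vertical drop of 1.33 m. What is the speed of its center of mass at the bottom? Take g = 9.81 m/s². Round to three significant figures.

With I = (2/3)MR², the ratio k = I/(MR²) is 2/3.
Rolling without slipping gives ω = v/R, so the total kinetic energy is ½Mv² + ½Iω² = ½(1+k)Mv² = (5/6)Mv².
Energy conservation: (5/6)Mv₀² + Mgh = (5/6)Mv², so v² = v₀² + 2gh/(1+k).
v = √(4.22² + 2×9.81×1.33/1.667) = √33.47 ≈ 5.78 m/s.

v ≈ 5.78 m/s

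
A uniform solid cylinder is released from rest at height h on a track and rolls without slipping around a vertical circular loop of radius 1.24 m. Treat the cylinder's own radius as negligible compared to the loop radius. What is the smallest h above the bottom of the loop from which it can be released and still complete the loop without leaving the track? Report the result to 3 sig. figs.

With I = (1/2)MR², the ratio k = I/(MR²) is 0.5.
At the top, contact is just lost when gravity alone supplies the centripetal force: Mg = Mv_top²/r, i.e. v_top² = gr.
With ω = v/R, the kinetic energy at speed v is ½(1+k)Mv² = (3/4)Mv².
Energy conservation from release (height h) to the top (height 2r): Mgh = Mg(2r) + (3/4)M·gr.
Thus h_min = 2r + (1+k)r/2 = r(2 + 1.5/2) = 1.24 × 2.75 ≈ 3.41 m.

h_min ≈ 3.41 m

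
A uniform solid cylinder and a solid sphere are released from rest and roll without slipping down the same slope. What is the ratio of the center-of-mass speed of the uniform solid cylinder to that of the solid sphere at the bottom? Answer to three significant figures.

Each satisfies Mgh = ½(1+k)Mv² with k = I/(MR²), so v ∝ 1/√(1+k).
For the uniform solid cylinder k = 0.5; for the solid sphere k = 0.4.
v₁/v₂ = √((1+k₂)/(1+k₁)) = √(1.4/1.5) ≈ 0.966.

v_ratio ≈ 0.966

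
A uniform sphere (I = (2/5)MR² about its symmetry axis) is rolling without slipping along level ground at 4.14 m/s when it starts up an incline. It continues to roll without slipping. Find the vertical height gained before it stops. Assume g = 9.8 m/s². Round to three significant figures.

For this body I = (2/5)MR², i.e. k = I/(MR²) = 0.4.
The rolling condition ω = v/R makes the rotational term ½I(v/R)² = ½kMv², so KE_total = ½(1+k)Mv² = (7/10)Mv².
All of this converts to potential energy at the highest point: (7/10)Mv₀² = Mgh.
Thus h = (1+k)v₀²/(2g) = 1.4 × 4.14² / (2 × 9.8) ≈ 1.22 m.

h ≈ 1.22 m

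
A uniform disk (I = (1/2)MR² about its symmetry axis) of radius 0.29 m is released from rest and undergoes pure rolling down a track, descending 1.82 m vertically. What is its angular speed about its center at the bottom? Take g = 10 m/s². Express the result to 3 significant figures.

ω ≈ 17.0 rad/s

The moment of inertia is (1/2)MR², giving k ≡ I/(MR²) = 0.5.
Pure rolling means v = ωR; then KE = ½Mv² + ½I(v/R)² = ½(1+k)Mv² = (3/4)Mv².
Energy conservation Mgh = ½(1+k)Mv² gives v = √(2gh/(1+k)) = √(2 × 10 × 1.82 / 1.5) = 4.926 m/s.
The angular speed follows from ω = v/R = 4.926/0.29 ≈ 17.0 rad/s.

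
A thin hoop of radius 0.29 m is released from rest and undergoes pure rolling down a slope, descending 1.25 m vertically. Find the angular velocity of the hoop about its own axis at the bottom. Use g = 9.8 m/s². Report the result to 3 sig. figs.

With I = MR², the ratio k = I/(MR²) is 1.
Rolling without slipping gives ω = v/R, so the total kinetic energy is ½Mv² + ½Iω² = ½(1+k)Mv² = Mv².
Energy conservation Mgh = ½(1+k)Mv² gives v = √(2gh/(1+k)) = √(2 × 9.8 × 1.25 / 2) = 3.5 m/s.
Then ω = v/R = 3.5 / 0.29 ≈ 12.1 rad/s.

ω ≈ 12.1 rad/s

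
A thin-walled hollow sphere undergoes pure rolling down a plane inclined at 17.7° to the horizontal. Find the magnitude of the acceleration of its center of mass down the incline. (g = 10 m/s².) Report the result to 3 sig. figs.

a ≈ 1.82 m/s²

The moment of inertia is (2/3)MR², giving k ≡ I/(MR²) = 2/3.
Newton's second law down the slope: Mg sinθ − f = Ma. The torque equation fR = Iα (with α = a/R) gives f = kMa.
Eliminating f: Mg sinθ = (1+k)Ma, so a = g sinθ/(1+k) = 10 × sin17.7° / 1.667 ≈ 1.82 m/s².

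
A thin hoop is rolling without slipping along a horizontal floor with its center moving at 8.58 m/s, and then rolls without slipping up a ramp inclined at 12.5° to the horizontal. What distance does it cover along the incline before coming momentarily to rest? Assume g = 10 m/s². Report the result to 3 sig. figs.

d ≈ 34.0 m

The moment of inertia is MR², giving k ≡ I/(MR²) = 1.
The rolling condition ω = v/R makes the rotational term ½I(v/R)² = ½kMv², so KE_total = ½(1+k)Mv² = Mv².
Setting this equal to Mgh gives the vertical rise h = (1+k)v₀²/(2g) = 2×8.58²/(2×10) = 7.362 m.
Along the incline, d = h/sinθ = 7.362/sin12.5° ≈ 34.0 m.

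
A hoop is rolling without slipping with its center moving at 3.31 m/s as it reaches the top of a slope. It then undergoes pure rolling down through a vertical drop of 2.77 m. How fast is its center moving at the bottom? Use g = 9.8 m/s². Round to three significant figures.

v ≈ 6.17 m/s

With I = MR², the ratio k = I/(MR²) is 1.
Rolling without slipping gives ω = v/R, so the total kinetic energy is ½Mv² + ½Iω² = ½(1+k)Mv² = Mv².
Conserving energy between top and bottom: Mv² = Mv₀² + Mgh, hence v² = v₀² + 2gh/(1+k).
v = √(3.31² + 2×9.8×2.77/2) = √38.1 ≈ 6.17 m/s.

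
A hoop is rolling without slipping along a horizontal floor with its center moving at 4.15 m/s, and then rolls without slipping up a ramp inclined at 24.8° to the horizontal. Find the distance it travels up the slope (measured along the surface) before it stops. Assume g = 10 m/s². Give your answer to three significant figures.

With I = MR², the ratio k = I/(MR²) is 1.
Pure rolling means v = ωR; then KE = ½Mv² + ½I(v/R)² = ½(1+k)Mv² = Mv².
Setting this equal to Mgh gives the vertical rise h = (1+k)v₀²/(2g) = 2×4.15²/(2×10) = 1.722 m.
Along the incline, d = h/sinθ = 1.722/sin24.8° ≈ 4.11 m.

d ≈ 4.11 m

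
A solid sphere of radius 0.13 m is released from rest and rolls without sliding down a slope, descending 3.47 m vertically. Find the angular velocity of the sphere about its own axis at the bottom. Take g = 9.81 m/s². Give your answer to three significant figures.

ω ≈ 53.6 rad/s

For this body I = (2/5)MR², i.e. k = I/(MR²) = 0.4.
The rolling condition ω = v/R makes the rotational term ½I(v/R)² = ½kMv², so KE_total = ½(1+k)Mv² = (7/10)Mv².
Energy conservation Mgh = ½(1+k)Mv² gives v = √(2gh/(1+k)) = √(2 × 9.81 × 3.47 / 1.4) = 6.973 m/s.
Then ω = v/R = 6.973 / 0.13 ≈ 53.6 rad/s.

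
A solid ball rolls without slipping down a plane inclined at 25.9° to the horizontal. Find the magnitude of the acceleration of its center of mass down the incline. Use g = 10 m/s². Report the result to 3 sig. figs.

a ≈ 3.12 m/s²

The moment of inertia is (2/5)MR², giving k ≡ I/(MR²) = 0.4.
Translational: Mg sinθ − f = Ma. Rotational about the CM: fR = Iα = kMRa, so f = kMa.
Eliminating f: Mg sinθ = (1+k)Ma, so a = g sinθ/(1+k) = 10 × sin25.9° / 1.4 ≈ 3.12 m/s².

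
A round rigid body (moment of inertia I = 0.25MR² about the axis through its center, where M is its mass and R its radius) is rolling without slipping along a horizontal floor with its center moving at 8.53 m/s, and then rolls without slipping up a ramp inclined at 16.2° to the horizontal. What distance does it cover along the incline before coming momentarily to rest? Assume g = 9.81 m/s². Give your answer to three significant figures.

d ≈ 16.6 m

With I = 0.25MR², the ratio k = I/(MR²) is 0.25.
Since it rolls without slipping, ω = v/R and KE = ½Mv² + ½Iω² = ½(1+k)Mv² = (5/8)Mv².
Setting this equal to Mgh gives the vertical rise h = (1+k)v₀²/(2g) = 1.25×8.53²/(2×9.81) = 4.636 m.
The distance along the slope is d = h/sinθ = 4.636/sin16.2° ≈ 16.6 m.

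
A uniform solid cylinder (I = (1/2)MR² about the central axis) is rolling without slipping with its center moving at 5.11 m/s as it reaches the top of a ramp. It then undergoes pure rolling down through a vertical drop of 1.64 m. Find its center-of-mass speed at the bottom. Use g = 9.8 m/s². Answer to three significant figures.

The moment of inertia is (1/2)MR², giving k ≡ I/(MR²) = 0.5.
Rolling without slipping gives ω = v/R, so the total kinetic energy is ½Mv² + ½Iω² = ½(1+k)Mv² = (3/4)Mv².
Energy conservation: (3/4)Mv₀² + Mgh = (3/4)Mv², so v² = v₀² + 2gh/(1+k).
v = √(5.11² + 2×9.8×1.64/1.5) = √47.54 ≈ 6.90 m/s.

v ≈ 6.90 m/s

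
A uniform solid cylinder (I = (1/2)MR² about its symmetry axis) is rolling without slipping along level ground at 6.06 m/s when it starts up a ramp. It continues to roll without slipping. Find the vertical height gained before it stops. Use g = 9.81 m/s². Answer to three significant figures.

h ≈ 2.81 m

Here I = (1/2)MR², so the shape factor k = I/(MR²) = 0.5.
Pure rolling means v = ωR; then KE = ½Mv² + ½I(v/R)² = ½(1+k)Mv² = (3/4)Mv².
At the top the kinetic energy is zero, so (3/4)Mv₀² = Mgh.
Thus h = (1+k)v₀²/(2g) = 1.5 × 6.06² / (2 × 9.81) ≈ 2.81 m.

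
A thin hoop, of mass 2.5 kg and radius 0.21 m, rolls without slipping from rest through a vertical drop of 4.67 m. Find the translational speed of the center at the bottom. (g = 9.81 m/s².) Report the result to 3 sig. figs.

The moment of inertia is MR², giving k ≡ I/(MR²) = 1.
The rolling condition ω = v/R makes the rotational term ½I(v/R)² = ½kMv², so KE_total = ½(1+k)Mv² = Mv².
Setting Mgh = Mv² gives v = √(2gh/(1+k)) = √(2·9.81·4.67/2) ≈ 6.77 m/s.

v ≈ 6.77 m/s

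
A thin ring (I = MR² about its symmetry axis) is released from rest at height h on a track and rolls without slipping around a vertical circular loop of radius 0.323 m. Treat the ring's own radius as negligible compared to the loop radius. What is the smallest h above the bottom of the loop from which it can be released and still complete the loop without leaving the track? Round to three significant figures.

h_min ≈ 0.969 m

For this body I = MR², i.e. k = I/(MR²) = 1.
At the top, contact is just lost when gravity alone supplies the centripetal force: Mg = Mv_top²/r, i.e. v_top² = gr.
With ω = v/R, the kinetic energy at speed v is ½(1+k)Mv² = Mv².
Energy conservation from release (height h) to the top (height 2r): Mgh = Mg(2r) + M·gr.
Thus h_min = 2r + (1+k)r/2 = r(2 + 2/2) = 0.323 × 3 ≈ 0.969 m.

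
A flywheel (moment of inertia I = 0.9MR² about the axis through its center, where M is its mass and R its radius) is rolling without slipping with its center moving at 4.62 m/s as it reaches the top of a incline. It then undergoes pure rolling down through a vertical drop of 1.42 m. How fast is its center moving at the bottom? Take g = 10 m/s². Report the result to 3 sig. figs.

v ≈ 6.02 m/s

Here I = 0.9MR², so the shape factor k = I/(MR²) = 0.9.
Pure rolling means v = ωR; then KE = ½Mv² + ½I(v/R)² = ½(1+k)Mv² = (19/20)Mv².
Conserving energy between top and bottom: (19/20)Mv² = (19/20)Mv₀² + Mgh, hence v² = v₀² + 2gh/(1+k).
v = √(4.62² + 2×10×1.42/1.9) = √36.29 ≈ 6.02 m/s.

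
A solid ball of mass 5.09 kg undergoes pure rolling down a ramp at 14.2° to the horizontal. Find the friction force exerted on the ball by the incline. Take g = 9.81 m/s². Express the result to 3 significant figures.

f ≈ 3.50 N

Here I = (2/5)MR², so the shape factor k = I/(MR²) = 0.4.
Newton's second law down the slope: Mg sinθ − f = Ma. The torque equation fR = Iα (with α = a/R) gives f = kMa.
Combining, a = g sinθ/(1+k) and f = kMa = kMg sinθ/(1+k).
f = 0.4 × 5.09 × 9.81 × sin14.2° / 1.4 ≈ 3.50 N.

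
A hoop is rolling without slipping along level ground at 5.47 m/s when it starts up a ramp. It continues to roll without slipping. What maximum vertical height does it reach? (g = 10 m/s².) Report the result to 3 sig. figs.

h ≈ 2.99 m

The moment of inertia is MR², giving k ≡ I/(MR²) = 1.
Since it rolls without slipping, ω = v/R and KE = ½Mv² + ½Iω² = ½(1+k)Mv² = Mv².
At the top the kinetic energy is zero, so Mv₀² = Mgh.
Thus h = (1+k)v₀²/(2g) = 2 × 5.47² / (2 × 10) ≈ 2.99 m.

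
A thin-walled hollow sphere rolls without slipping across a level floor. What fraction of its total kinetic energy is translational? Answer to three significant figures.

With I = (2/3)MR², the ratio k = I/(MR²) is 2/3.
With ω = v/R, KE_trans = ½Mv² and KE_rot = ½Iω² = ½kMv², so KE_total = ½(1+k)Mv².
The translational fraction is therefore 1/(1+k) = 1/1.667 ≈ 0.600.

fraction ≈ 0.600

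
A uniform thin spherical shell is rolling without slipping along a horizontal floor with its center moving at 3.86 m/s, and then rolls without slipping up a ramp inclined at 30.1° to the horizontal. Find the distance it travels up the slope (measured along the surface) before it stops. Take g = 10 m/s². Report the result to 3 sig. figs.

d ≈ 2.48 m

The moment of inertia is (2/3)MR², giving k ≡ I/(MR²) = 2/3.
Since it rolls without slipping, ω = v/R and KE = ½Mv² + ½Iω² = ½(1+k)Mv² = (5/6)Mv².
Setting this equal to Mgh gives the vertical rise h = (1+k)v₀²/(2g) = 1.667×3.86²/(2×10) = 1.242 m.
The distance along the slope is d = h/sinθ = 1.242/sin30.1° ≈ 2.48 m.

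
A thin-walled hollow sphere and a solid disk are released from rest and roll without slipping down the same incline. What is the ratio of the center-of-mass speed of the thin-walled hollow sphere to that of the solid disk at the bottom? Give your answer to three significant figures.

v_ratio ≈ 0.949

Each satisfies Mgh = ½(1+k)Mv² with k = I/(MR²), so v ∝ 1/√(1+k).
For the thin-walled hollow sphere k = 2/3; for the solid disk k = 0.5.
v₁/v₂ = √((1+k₂)/(1+k₁)) = √(1.5/1.667) ≈ 0.949.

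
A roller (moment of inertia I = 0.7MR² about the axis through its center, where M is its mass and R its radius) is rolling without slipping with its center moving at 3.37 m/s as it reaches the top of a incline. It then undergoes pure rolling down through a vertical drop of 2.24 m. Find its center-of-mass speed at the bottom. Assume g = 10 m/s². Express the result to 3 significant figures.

v ≈ 6.14 m/s

For this body I = 0.7MR², i.e. k = I/(MR²) = 0.7.
Since it rolls without slipping, ω = v/R and KE = ½Mv² + ½Iω² = ½(1+k)Mv² = (17/20)Mv².
Energy conservation: (17/20)Mv₀² + Mgh = (17/20)Mv², so v² = v₀² + 2gh/(1+k).
v = √(3.37² + 2×10×2.24/1.7) = √37.71 ≈ 6.14 m/s.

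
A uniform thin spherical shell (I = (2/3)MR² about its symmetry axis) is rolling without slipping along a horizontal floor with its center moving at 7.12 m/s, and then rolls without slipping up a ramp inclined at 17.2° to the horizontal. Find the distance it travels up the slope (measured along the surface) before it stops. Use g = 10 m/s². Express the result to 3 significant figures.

d ≈ 14.3 m

With I = (2/3)MR², the ratio k = I/(MR²) is 2/3.
Pure rolling means v = ωR; then KE = ½Mv² + ½I(v/R)² = ½(1+k)Mv² = (5/6)Mv².
Setting this equal to Mgh gives the vertical rise h = (1+k)v₀²/(2g) = 1.667×7.12²/(2×10) = 4.225 m.
Along the incline, d = h/sinθ = 4.225/sin17.2° ≈ 14.3 m.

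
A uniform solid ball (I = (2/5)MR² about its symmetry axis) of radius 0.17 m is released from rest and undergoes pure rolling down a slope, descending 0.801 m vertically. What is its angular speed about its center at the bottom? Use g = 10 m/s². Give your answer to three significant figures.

For this body I = (2/5)MR², i.e. k = I/(MR²) = 0.4.
Since it rolls without slipping, ω = v/R and KE = ½Mv² + ½Iω² = ½(1+k)Mv² = (7/10)Mv².
Energy conservation Mgh = ½(1+k)Mv² gives v = √(2gh/(1+k)) = √(2 × 10 × 0.801 / 1.4) = 3.383 m/s.
The angular speed follows from ω = v/R = 3.383/0.17 ≈ 19.9 rad/s.

ω ≈ 19.9 rad/s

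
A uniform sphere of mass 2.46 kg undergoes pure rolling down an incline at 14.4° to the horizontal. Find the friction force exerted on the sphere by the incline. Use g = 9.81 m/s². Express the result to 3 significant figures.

The moment of inertia is (2/5)MR², giving k ≡ I/(MR²) = 0.4.
Newton's second law down the slope: Mg sinθ − f = Ma. The torque equation fR = Iα (with α = a/R) gives f = kMa.
Combining, a = g sinθ/(1+k) and f = kMa = kMg sinθ/(1+k).
f = 0.4 × 2.46 × 9.81 × sin14.4° / 1.4 ≈ 1.71 N.

f ≈ 1.71 N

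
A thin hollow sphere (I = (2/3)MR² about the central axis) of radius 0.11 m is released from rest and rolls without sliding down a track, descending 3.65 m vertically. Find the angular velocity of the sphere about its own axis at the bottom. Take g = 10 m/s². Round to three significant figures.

With I = (2/3)MR², the ratio k = I/(MR²) is 2/3.
Since it rolls without slipping, ω = v/R and KE = ½Mv² + ½Iω² = ½(1+k)Mv² = (5/6)Mv².
Energy conservation Mgh = ½(1+k)Mv² gives v = √(2gh/(1+k)) = √(2 × 10 × 3.65 / 1.667) = 6.618 m/s.
Then ω = v/R = 6.618 / 0.11 ≈ 60.2 rad/s.

ω ≈ 60.2 rad/s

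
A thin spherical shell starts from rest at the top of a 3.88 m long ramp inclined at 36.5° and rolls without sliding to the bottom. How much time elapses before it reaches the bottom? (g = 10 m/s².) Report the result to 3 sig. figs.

Here I = (2/3)MR², so the shape factor k = I/(MR²) = 2/3.
Translational: Mg sinθ − f = Ma. Rotational about the CM: fR = Iα = kMRa, so f = kMa.
Hence a = g sinθ/(1+k) = 10×sin36.5°/1.667 = 3.569 m/s².
Starting from rest, L = ½at², so t = √(2L/a) = √(2×3.88/3.569) ≈ 1.47 s.

t ≈ 1.47 s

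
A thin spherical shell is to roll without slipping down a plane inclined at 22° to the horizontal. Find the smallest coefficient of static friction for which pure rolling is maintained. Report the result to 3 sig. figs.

μ_min ≈ 0.162

With I = (2/3)MR², the ratio k = I/(MR²) is 2/3.
Along the incline Mg sinθ − f = Ma, and torque about the center fR = Iα = kMR²(a/R) gives f = kMa.
These give a = g sinθ/(1+k) and the required friction f = kMg sinθ/(1+k).
The normal force is N = Mg cosθ, so μ_min = f/N = k tanθ/(1+k).
μ_min = (2/3) × tan22° / 1.667 ≈ 0.162.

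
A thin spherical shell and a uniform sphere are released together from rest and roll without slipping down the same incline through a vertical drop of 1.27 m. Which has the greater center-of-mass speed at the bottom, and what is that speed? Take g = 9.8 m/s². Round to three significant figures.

For rolling without slipping, Mgh = ½(1+k)Mv² where k = I/(MR²), so v = √(2gh/(1+k)).
Thin spherical shell: k = 2/3, giving v = √(2×9.8×1.27/1.667) = 3.865 m/s.
Uniform sphere: k = 0.4, giving v = √(2×9.8×1.27/1.4) = 4.217 m/s.
The smaller k wins: the uniform sphere, at ≈ 4.22 m/s.

the uniform sphere, at v ≈ 4.22 m/s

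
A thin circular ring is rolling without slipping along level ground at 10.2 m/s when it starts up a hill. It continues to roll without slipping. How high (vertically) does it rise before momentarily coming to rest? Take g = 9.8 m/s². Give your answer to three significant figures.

With I = MR², the ratio k = I/(MR²) is 1.
Since it rolls without slipping, ω = v/R and KE = ½Mv² + ½Iω² = ½(1+k)Mv² = Mv².
All of this converts to potential energy at the highest point: Mv₀² = Mgh.
Thus h = (1+k)v₀²/(2g) = 2 × 10.2² / (2 × 9.8) ≈ 10.6 m.

h ≈ 10.6 m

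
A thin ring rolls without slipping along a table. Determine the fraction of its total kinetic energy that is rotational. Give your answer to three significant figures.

For this body I = MR², i.e. k = I/(MR²) = 1.
With ω = v/R, KE_trans = ½Mv² and KE_rot = ½Iω² = ½kMv², so KE_total = ½(1+k)Mv².
The rotational fraction is therefore k/(1+k) = 1/2 ≈ 0.500.

fraction ≈ 0.500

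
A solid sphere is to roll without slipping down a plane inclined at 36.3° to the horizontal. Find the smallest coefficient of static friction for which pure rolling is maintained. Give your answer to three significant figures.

For this body I = (2/5)MR², i.e. k = I/(MR²) = 0.4.
Newton's second law down the slope: Mg sinθ − f = Ma. The torque equation fR = Iα (with α = a/R) gives f = kMa.
These give a = g sinθ/(1+k) and the required friction f = kMg sinθ/(1+k).
With N = Mg cosθ, the no-slip condition f ≤ μN gives μ_min = f/N = k tanθ/(1+k).
μ_min = 0.4 × tan36.3° / 1.4 ≈ 0.210.

μ_min ≈ 0.210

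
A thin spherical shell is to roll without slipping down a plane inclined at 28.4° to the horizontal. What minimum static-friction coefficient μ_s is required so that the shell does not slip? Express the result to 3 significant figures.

μ_min ≈ 0.216

Here I = (2/3)MR², so the shape factor k = I/(MR²) = 2/3.
Along the incline Mg sinθ − f = Ma, and torque about the center fR = Iα = kMR²(a/R) gives f = kMa.
These give a = g sinθ/(1+k) and the required friction f = kMg sinθ/(1+k).
With N = Mg cosθ, the no-slip condition f ≤ μN gives μ_min = f/N = k tanθ/(1+k).
μ_min = (2/3) × tan28.4° / 1.667 ≈ 0.216.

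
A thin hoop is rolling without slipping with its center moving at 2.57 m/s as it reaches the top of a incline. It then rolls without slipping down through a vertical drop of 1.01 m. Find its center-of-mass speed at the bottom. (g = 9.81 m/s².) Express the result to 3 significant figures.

With I = MR², the ratio k = I/(MR²) is 1.
The rolling condition ω = v/R makes the rotational term ½I(v/R)² = ½kMv², so KE_total = ½(1+k)Mv² = Mv².
Conserving energy between top and bottom: Mv² = Mv₀² + Mgh, hence v² = v₀² + 2gh/(1+k).
v = √(2.57² + 2×9.81×1.01/2) = √16.51 ≈ 4.06 m/s.

v ≈ 4.06 m/s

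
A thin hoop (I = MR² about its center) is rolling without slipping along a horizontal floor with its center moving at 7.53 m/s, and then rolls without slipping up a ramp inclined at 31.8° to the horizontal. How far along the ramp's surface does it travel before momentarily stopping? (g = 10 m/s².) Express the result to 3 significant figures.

d ≈ 10.8 m

Here I = MR², so the shape factor k = I/(MR²) = 1.
Since it rolls without slipping, ω = v/R and KE = ½Mv² + ½Iω² = ½(1+k)Mv² = Mv².
Setting this equal to Mgh gives the vertical rise h = (1+k)v₀²/(2g) = 2×7.53²/(2×10) = 5.67 m.
The distance along the slope is d = h/sinθ = 5.67/sin31.8° ≈ 10.8 m.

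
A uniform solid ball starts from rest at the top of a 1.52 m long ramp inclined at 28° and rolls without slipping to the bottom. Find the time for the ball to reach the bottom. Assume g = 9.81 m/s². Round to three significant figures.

t ≈ 0.961 s

The moment of inertia is (2/5)MR², giving k ≡ I/(MR²) = 0.4.
Newton's second law down the slope: Mg sinθ − f = Ma. The torque equation fR = Iα (with α = a/R) gives f = kMa.
Hence a = g sinθ/(1+k) = 9.81×sin28°/1.4 = 3.29 m/s².
Starting from rest, L = ½at², so t = √(2L/a) = √(2×1.52/3.29) ≈ 0.961 s.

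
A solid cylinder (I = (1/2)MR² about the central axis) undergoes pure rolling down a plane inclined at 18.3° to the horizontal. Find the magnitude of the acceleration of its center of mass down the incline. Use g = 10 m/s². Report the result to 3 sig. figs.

With I = (1/2)MR², the ratio k = I/(MR²) is 0.5.
Newton's second law down the slope: Mg sinθ − f = Ma. The torque equation fR = Iα (with α = a/R) gives f = kMa.
Eliminating f: Mg sinθ = (1+k)Ma, so a = g sinθ/(1+k) = 10 × sin18.3° / 1.5 ≈ 2.09 m/s².

a ≈ 2.09 m/s²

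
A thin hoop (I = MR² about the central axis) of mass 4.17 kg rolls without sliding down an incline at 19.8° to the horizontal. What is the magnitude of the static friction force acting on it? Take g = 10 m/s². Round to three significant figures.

Here I = MR², so the shape factor k = I/(MR²) = 1.
Newton's second law down the slope: Mg sinθ − f = Ma. The torque equation fR = Iα (with α = a/R) gives f = kMa.
Combining, a = g sinθ/(1+k) and f = kMa = kMg sinθ/(1+k).
f = 1 × 4.17 × 10 × sin19.8° / 2 ≈ 7.06 N.

f ≈ 7.06 N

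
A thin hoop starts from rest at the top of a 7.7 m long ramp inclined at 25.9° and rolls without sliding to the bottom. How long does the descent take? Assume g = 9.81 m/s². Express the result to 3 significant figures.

t ≈ 2.68 s

The moment of inertia is MR², giving k ≡ I/(MR²) = 1.
Translational: Mg sinθ − f = Ma. Rotational about the CM: fR = Iα = kMRa, so f = kMa.
Hence a = g sinθ/(1+k) = 9.81×sin25.9°/2 = 2.143 m/s².
With constant a from rest, t = √(2L/a) = √(2·7.7/2.143) ≈ 2.68 s.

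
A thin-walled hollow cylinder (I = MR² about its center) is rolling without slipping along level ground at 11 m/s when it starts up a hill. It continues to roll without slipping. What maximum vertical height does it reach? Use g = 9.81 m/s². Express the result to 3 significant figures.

The moment of inertia is MR², giving k ≡ I/(MR²) = 1.
The rolling condition ω = v/R makes the rotational term ½I(v/R)² = ½kMv², so KE_total = ½(1+k)Mv² = Mv².
All of this converts to potential energy at the highest point: Mv₀² = Mgh.
Thus h = (1+k)v₀²/(2g) = 2 × 11² / (2 × 9.81) ≈ 12.3 m.

h ≈ 12.3 m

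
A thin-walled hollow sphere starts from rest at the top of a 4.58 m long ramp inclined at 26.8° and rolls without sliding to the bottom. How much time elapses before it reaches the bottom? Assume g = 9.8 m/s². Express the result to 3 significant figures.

Here I = (2/3)MR², so the shape factor k = I/(MR²) = 2/3.
Newton's second law down the slope: Mg sinθ − f = Ma. The torque equation fR = Iα (with α = a/R) gives f = kMa.
Hence a = g sinθ/(1+k) = 9.8×sin26.8°/1.667 = 2.651 m/s².
With constant a from rest, t = √(2L/a) = √(2·4.58/2.651) ≈ 1.86 s.

t ≈ 1.86 s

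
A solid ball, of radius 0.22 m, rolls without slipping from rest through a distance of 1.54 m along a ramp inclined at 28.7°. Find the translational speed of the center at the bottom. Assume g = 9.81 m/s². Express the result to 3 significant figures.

v ≈ 3.22 m/s

With I = (2/5)MR², the ratio k = I/(MR²) is 0.4.
Pure rolling means v = ωR; then KE = ½Mv² + ½I(v/R)² = ½(1+k)Mv² = (7/10)Mv².
The vertical drop is h = L sinθ = 1.54 × sin28.7° = 0.7395 m.
Setting Mgh = (7/10)Mv² gives v = √(2gh/(1+k)) = √(2·9.81·0.7395/1.4) ≈ 3.22 m/s.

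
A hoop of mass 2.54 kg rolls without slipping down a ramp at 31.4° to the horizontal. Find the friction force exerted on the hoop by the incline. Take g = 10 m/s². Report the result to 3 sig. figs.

Here I = MR², so the shape factor k = I/(MR²) = 1.
Translational: Mg sinθ − f = Ma. Rotational about the CM: fR = Iα = kMRa, so f = kMa.
Combining, a = g sinθ/(1+k) and f = kMa = kMg sinθ/(1+k).
f = 1 × 2.54 × 10 × sin31.4° / 2 ≈ 6.62 N.

f ≈ 6.62 N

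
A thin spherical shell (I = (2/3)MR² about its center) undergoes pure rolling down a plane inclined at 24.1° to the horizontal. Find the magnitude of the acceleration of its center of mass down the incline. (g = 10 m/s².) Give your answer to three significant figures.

With I = (2/3)MR², the ratio k = I/(MR²) is 2/3.
Translational: Mg sinθ − f = Ma. Rotational about the CM: fR = Iα = kMRa, so f = kMa.
Eliminating f: Mg sinθ = (1+k)Ma, so a = g sinθ/(1+k) = 10 × sin24.1° / 1.667 ≈ 2.45 m/s².

a ≈ 2.45 m/s²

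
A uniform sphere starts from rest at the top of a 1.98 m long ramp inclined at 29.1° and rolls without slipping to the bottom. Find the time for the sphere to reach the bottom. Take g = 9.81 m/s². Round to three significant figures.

Here I = (2/5)MR², so the shape factor k = I/(MR²) = 0.4.
Along the incline Mg sinθ − f = Ma, and torque about the center fR = Iα = kMR²(a/R) gives f = kMa.
Hence a = g sinθ/(1+k) = 9.81×sin29.1°/1.4 = 3.408 m/s².
Starting from rest, L = ½at², so t = √(2L/a) = √(2×1.98/3.408) ≈ 1.08 s.

t ≈ 1.08 s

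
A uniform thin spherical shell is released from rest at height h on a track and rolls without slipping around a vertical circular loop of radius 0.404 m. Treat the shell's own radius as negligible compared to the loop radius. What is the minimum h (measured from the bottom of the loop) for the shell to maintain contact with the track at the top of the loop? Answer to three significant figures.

Here I = (2/3)MR², so the shape factor k = I/(MR²) = 2/3.
At the top of the loop, the minimum-contact condition is Mg = Mv_top²/r, so v_top² = gr.
With ω = v/R, the kinetic energy at speed v is ½(1+k)Mv² = (5/6)Mv².
Energy conservation from release (height h) to the top (height 2r): Mgh = Mg(2r) + (5/6)M·gr.
Thus h_min = 2r + (1+k)r/2 = r(2 + 1.667/2) = 0.404 × 2.833 ≈ 1.14 m.

h_min ≈ 1.14 m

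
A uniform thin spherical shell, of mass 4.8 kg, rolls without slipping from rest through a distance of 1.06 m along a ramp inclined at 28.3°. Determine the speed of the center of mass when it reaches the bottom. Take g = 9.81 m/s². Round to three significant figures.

v ≈ 2.43 m/s

For this body I = (2/3)MR², i.e. k = I/(MR²) = 2/3.
The rolling condition ω = v/R makes the rotational term ½I(v/R)² = ½kMv², so KE_total = ½(1+k)Mv² = (5/6)Mv².
The vertical drop is h = L sinθ = 1.06 × sin28.3° = 0.5025 m.
Setting Mgh = (5/6)Mv² gives v = √(2gh/(1+k)) = √(2·9.81·0.5025/1.667) ≈ 2.43 m/s.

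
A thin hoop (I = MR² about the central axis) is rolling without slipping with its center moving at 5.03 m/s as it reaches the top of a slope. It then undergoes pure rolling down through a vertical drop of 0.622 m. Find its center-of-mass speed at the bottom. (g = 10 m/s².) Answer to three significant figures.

v ≈ 5.61 m/s

Here I = MR², so the shape factor k = I/(MR²) = 1.
Since it rolls without slipping, ω = v/R and KE = ½Mv² + ½Iω² = ½(1+k)Mv² = Mv².
Conserving energy between top and bottom: Mv² = Mv₀² + Mgh, hence v² = v₀² + 2gh/(1+k).
v = √(5.03² + 2×10×0.622/2) = √31.52 ≈ 5.61 m/s.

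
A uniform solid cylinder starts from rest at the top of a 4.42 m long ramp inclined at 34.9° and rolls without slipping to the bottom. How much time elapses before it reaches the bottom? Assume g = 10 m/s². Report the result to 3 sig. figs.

t ≈ 1.52 s

Here I = (1/2)MR², so the shape factor k = I/(MR²) = 0.5.
Along the incline Mg sinθ − f = Ma, and torque about the center fR = Iα = kMR²(a/R) gives f = kMa.
Hence a = g sinθ/(1+k) = 10×sin34.9°/1.5 = 3.814 m/s².
With constant a from rest, t = √(2L/a) = √(2·4.42/3.814) ≈ 1.52 s.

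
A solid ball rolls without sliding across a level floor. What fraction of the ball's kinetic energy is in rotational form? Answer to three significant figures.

fraction ≈ 0.286

The moment of inertia is (2/5)MR², giving k ≡ I/(MR²) = 0.4.
Since ω = v/R, the translational part is ½Mv² and the rotational part is ½I(v/R)² = ½kMv²; the total is ½(1+k)Mv².
The rotational fraction is therefore k/(1+k) = 0.4/1.4 ≈ 0.286.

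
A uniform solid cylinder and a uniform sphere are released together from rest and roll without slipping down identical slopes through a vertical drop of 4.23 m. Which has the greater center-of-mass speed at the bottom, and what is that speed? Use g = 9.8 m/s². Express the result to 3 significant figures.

the uniform sphere, at v ≈ 7.70 m/s

For rolling without slipping, Mgh = ½(1+k)Mv² where k = I/(MR²), so v = √(2gh/(1+k)).
Uniform solid cylinder: k = 0.5, giving v = √(2×9.8×4.23/1.5) = 7.435 m/s.
Uniform sphere: k = 0.4, giving v = √(2×9.8×4.23/1.4) = 7.695 m/s.
The smaller k wins: the uniform sphere, at ≈ 7.70 m/s.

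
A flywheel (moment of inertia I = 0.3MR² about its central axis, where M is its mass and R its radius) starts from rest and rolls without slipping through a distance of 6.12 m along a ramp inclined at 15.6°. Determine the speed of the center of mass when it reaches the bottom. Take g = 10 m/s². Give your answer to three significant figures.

The moment of inertia is 0.3MR², giving k ≡ I/(MR²) = 0.3.
The rolling condition ω = v/R makes the rotational term ½I(v/R)² = ½kMv², so KE_total = ½(1+k)Mv² = (13/20)Mv².
The vertical drop is h = L sinθ = 6.12 × sin15.6° = 1.646 m.
Setting Mgh = (13/20)Mv² gives v = √(2gh/(1+k)) = √(2·10·1.646/1.3) ≈ 5.03 m/s.

v ≈ 5.03 m/s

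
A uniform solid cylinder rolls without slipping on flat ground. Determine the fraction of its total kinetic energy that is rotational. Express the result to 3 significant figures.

Here I = (1/2)MR², so the shape factor k = I/(MR²) = 0.5.
Since ω = v/R, the translational part is ½Mv² and the rotational part is ½I(v/R)² = ½kMv²; the total is ½(1+k)Mv².
The rotational fraction is therefore k/(1+k) = 0.5/1.5 ≈ 0.333.

fraction ≈ 0.333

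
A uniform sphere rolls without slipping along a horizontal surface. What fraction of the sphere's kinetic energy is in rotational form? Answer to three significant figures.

For this body I = (2/5)MR², i.e. k = I/(MR²) = 0.4.
Since ω = v/R, the translational part is ½Mv² and the rotational part is ½I(v/R)² = ½kMv²; the total is ½(1+k)Mv².
The rotational fraction is therefore k/(1+k) = 0.4/1.4 ≈ 0.286.

fraction ≈ 0.286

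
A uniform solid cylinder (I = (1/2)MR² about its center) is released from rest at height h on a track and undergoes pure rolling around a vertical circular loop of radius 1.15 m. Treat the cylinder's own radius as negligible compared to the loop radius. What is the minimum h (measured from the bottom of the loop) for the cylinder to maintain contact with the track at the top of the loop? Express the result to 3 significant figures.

h_min ≈ 3.16 m

With I = (1/2)MR², the ratio k = I/(MR²) is 0.5.
At the top, contact is just lost when gravity alone supplies the centripetal force: Mg = Mv_top²/r, i.e. v_top² = gr.
With ω = v/R, the kinetic energy at speed v is ½(1+k)Mv² = (3/4)Mv².
Energy conservation from release (height h) to the top (height 2r): Mgh = Mg(2r) + (3/4)M·gr.
Thus h_min = 2r + (1+k)r/2 = r(2 + 1.5/2) = 1.15 × 2.75 ≈ 3.16 m.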